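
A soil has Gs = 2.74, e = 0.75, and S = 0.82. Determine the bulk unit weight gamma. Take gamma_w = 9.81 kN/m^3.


Using gamma = gamma_w * (Gs + S*e) / (1 + e)
Numerator: Gs + S*e = 2.74 + 0.82*0.75 = 3.355
Denominator: 1 + e = 1 + 0.75 = 1.75
gamma = 9.81 * 3.355 / 1.75
gamma = 18.807 kN/m^3


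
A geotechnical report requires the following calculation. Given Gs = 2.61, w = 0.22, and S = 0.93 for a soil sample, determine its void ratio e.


Using the relation e = Gs * w / S
e = 2.61 * 0.22 / 0.93
e = 0.6174


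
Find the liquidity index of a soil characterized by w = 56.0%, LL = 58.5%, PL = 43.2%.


First compute the plasticity index:
PI = LL - PL = 58.5 - 43.2 = 15.3
Then compute the liquidity index:
LI = (w - PL) / PI
LI = (56.0 - 43.2) / 15.3
LI = 0.837


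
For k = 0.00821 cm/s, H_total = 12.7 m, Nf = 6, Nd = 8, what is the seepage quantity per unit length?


Convert k to m/s for unit consistency with H:
k = 0.00821 cm/s = 0.00821 / 100 m/s = 8.21e-05 m/s
Using q = k * H * Nf / Nd
Nf / Nd = 6 / 8 = 0.75
q = 8.21e-05 * 12.7 * 0.75
q = 0.000782 m^3/s per m


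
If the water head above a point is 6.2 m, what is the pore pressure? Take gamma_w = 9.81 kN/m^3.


Using u = gamma_w * h_w
u = 9.81 * 6.2
u = 60.82 kPa


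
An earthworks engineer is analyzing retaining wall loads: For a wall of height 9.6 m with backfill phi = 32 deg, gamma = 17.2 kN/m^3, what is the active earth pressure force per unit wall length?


Result: 243.53 kN/m

Derivation:
Compute active earth pressure coefficient:
Ka = tan^2(45 - phi/2) = tan^2(29.0) = 0.307259
Compute active force:
Pa = 0.5 * Ka * gamma * H^2
Pa = 0.5 * 0.307259 * 17.2 * 9.6^2
Pa = 243.53 kN/m


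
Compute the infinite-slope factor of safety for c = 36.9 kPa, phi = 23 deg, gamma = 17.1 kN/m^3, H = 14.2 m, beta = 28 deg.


Result: 1.165

Derivation:
Using Fs = c / (gamma*H*sin(beta)*cos(beta)) + tan(phi)/tan(beta)
Cohesion contribution = 36.9 / (17.1*14.2*sin(28)*cos(28))
Cohesion contribution = 0.366604
Friction contribution = tan(23)/tan(28) = 0.798321
Fs = 0.366604 + 0.798321
Fs = 1.165


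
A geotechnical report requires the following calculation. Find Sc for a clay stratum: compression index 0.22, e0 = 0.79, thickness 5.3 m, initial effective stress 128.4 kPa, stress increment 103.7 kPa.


Result: 0.1675 m

Derivation:
Using Sc = Cc * H / (1 + e0) * log10((sigma0 + delta_sigma) / sigma0)
Stress ratio = (128.4 + 103.7) / 128.4 = 1.80763
log10(1.80763) = 0.25711
Cc * H / (1 + e0) = 0.22 * 5.3 / (1 + 0.79) = 0.651397
Sc = 0.651397 * 0.25711
Sc = 0.1675 m


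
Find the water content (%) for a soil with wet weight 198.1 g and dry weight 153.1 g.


Using w = (m_wet - m_dry) / m_dry * 100
m_wet - m_dry = 198.1 - 153.1 = 45.0 g
w = 45.0 / 153.1 * 100
w = 29.39 %


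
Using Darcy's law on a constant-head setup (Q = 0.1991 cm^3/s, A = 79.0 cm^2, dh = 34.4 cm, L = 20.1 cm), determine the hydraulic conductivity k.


Result: 0.001473 cm/s

Derivation:
Compute hydraulic gradient:
i = dh / L = 34.4 / 20.1 = 1.71144
Then apply Darcy's law:
k = Q / (A * i)
k = 0.1991 / (79.0 * 1.71144)
k = 0.1991 / 135.204
k = 0.001473 cm/s


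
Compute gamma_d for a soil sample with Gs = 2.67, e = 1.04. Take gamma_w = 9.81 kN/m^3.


Using gamma_d = Gs * gamma_w / (1 + e)
gamma_d = 2.67 * 9.81 / (1 + 1.04)
gamma_d = 2.67 * 9.81 / 2.04
gamma_d = 12.84 kN/m^3


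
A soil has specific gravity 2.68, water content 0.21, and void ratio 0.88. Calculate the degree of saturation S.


Using S = Gs * w / e
S = 2.68 * 0.21 / 0.88
S = 0.6395


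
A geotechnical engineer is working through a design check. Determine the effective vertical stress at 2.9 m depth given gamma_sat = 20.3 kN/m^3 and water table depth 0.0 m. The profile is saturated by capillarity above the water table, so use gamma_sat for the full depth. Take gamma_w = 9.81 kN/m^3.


Total stress = gamma_sat * depth
sigma = 20.3 * 2.9 = 58.87 kPa
Pore water pressure u = gamma_w * (depth - d_wt)
u = 9.81 * (2.9 - 0.0) = 28.449 kPa
Effective stress = sigma - u
sigma' = 58.87 - 28.449 = 30.42 kPa


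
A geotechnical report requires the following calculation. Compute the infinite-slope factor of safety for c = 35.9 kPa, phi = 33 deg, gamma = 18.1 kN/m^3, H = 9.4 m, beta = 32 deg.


Using Fs = c / (gamma*H*sin(beta)*cos(beta)) + tan(phi)/tan(beta)
Cohesion contribution = 35.9 / (18.1*9.4*sin(32)*cos(32))
Cohesion contribution = 0.469524
Friction contribution = tan(33)/tan(32) = 1.03927
Fs = 0.469524 + 1.03927
Fs = 1.509


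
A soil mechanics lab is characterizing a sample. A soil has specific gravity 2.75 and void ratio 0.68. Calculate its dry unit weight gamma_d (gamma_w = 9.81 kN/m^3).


Result: 16.058 kN/m^3

Derivation:
Using gamma_d = Gs * gamma_w / (1 + e)
gamma_d = 2.75 * 9.81 / (1 + 0.68)
gamma_d = 2.75 * 9.81 / 1.68
gamma_d = 16.058 kN/m^3


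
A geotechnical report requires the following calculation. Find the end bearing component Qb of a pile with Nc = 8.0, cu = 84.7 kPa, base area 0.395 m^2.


Using Qb = Nc * cu * Ab
Qb = 8.0 * 84.7 * 0.395
Qb = 267.65 kN


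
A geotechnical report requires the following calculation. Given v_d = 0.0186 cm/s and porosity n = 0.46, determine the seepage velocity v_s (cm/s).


Result: 0.04043 cm/s

Derivation:
Using v_s = v_d / n
v_s = 0.0186 / 0.46
v_s = 0.04043 cm/s


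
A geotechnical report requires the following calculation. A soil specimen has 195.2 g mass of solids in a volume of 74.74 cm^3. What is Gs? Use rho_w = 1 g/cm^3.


Using Gs = m_s / (V_s * rho_w)
Since rho_w = 1 g/cm^3:
Gs = 195.2 / 74.74
Gs = 2.612


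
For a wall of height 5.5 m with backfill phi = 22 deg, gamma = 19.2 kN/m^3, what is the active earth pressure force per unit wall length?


Result: 132.12 kN/m

Derivation:
Compute active earth pressure coefficient:
Ka = tan^2(45 - phi/2) = tan^2(34.0) = 0.454962
Compute active force:
Pa = 0.5 * Ka * gamma * H^2
Pa = 0.5 * 0.454962 * 19.2 * 5.5^2
Pa = 132.12 kN/m


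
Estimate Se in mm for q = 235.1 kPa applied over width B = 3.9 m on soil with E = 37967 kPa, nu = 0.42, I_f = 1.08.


Result: 21.481 mm

Derivation:
Using Se = q * B * (1 - nu^2) * I_f / E
1 - nu^2 = 1 - 0.42^2 = 0.8236
Se = 235.1 * 3.9 * 0.8236 * 1.08 / 37967
Se = 0.021481 m
Convert to mm: Se = 0.021481 * 1000 = 21.481 mm


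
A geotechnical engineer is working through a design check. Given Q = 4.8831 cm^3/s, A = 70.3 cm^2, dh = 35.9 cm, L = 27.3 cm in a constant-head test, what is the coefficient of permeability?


Result: 0.052821 cm/s

Derivation:
Compute hydraulic gradient:
i = dh / L = 35.9 / 27.3 = 1.31502
Then apply Darcy's law:
k = Q / (A * i)
k = 4.8831 / (70.3 * 1.31502)
k = 4.8831 / 92.4458
k = 0.052821 cm/s


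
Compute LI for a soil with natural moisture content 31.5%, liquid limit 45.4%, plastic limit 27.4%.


First compute the plasticity index:
PI = LL - PL = 45.4 - 27.4 = 18.0
Then compute the liquidity index:
LI = (w - PL) / PI
LI = (31.5 - 27.4) / 18.0
LI = 0.228


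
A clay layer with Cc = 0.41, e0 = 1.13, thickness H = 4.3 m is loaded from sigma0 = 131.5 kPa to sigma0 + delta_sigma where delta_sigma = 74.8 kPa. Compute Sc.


Using Sc = Cc * H / (1 + e0) * log10((sigma0 + delta_sigma) / sigma0)
Stress ratio = (131.5 + 74.8) / 131.5 = 1.56882
log10(1.56882) = 0.195573
Cc * H / (1 + e0) = 0.41 * 4.3 / (1 + 1.13) = 0.8277
Sc = 0.8277 * 0.195573
Sc = 0.1619 m


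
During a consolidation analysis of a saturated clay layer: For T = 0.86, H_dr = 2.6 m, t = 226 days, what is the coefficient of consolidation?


Using cv = T * H_dr^2 / t
H_dr^2 = 2.6^2 = 6.76
cv = 0.86 * 6.76 / 226
cv = 0.02572 m^2/day


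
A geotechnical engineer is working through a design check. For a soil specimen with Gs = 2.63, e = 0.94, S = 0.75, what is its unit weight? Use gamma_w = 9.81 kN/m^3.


Result: 16.864 kN/m^3

Derivation:
Using gamma = gamma_w * (Gs + S*e) / (1 + e)
Numerator: Gs + S*e = 2.63 + 0.75*0.94 = 3.335
Denominator: 1 + e = 1 + 0.94 = 1.94
gamma = 9.81 * 3.335 / 1.94
gamma = 16.864 kN/m^3


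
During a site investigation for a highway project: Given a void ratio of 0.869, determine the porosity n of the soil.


Using the relation n = e / (1 + e)
n = 0.869 / (1 + 0.869)
n = 0.869 / 1.869
n = 0.465


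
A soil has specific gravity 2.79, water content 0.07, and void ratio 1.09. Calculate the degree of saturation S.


Using S = Gs * w / e
S = 2.79 * 0.07 / 1.09
S = 0.1792


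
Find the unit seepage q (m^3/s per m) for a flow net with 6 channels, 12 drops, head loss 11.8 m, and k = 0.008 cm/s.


Result: 0.000472 m^3/s per m

Derivation:
Convert k to m/s for unit consistency with H:
k = 0.008 cm/s = 0.008 / 100 m/s = 8e-05 m/s
Using q = k * H * Nf / Nd
Nf / Nd = 6 / 12 = 0.5
q = 8e-05 * 11.8 * 0.5
q = 0.000472 m^3/s per m


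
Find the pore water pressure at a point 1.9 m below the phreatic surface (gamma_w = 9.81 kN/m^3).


Using u = gamma_w * h_w
u = 9.81 * 1.9
u = 18.64 kPa


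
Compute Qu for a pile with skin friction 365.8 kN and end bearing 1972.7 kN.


Result: 2338.5 kN

Derivation:
Using Qu = Qf + Qb
Qu = 365.8 + 1972.7
Qu = 2338.5 kN


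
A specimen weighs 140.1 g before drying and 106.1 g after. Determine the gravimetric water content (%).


Using w = (m_wet - m_dry) / m_dry * 100
m_wet - m_dry = 140.1 - 106.1 = 34.0 g
w = 34.0 / 106.1 * 100
w = 32.05 %


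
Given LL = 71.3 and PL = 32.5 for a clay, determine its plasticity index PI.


Using PI = LL - PL
PI = 71.3 - 32.5
PI = 38.8


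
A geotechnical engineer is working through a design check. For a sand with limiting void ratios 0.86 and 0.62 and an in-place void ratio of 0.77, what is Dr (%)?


Using Dr = (e_max - e) / (e_max - e_min) * 100
e_max - e = 0.86 - 0.77 = 0.09
e_max - e_min = 0.86 - 0.62 = 0.24
Dr = 0.09 / 0.24 * 100
Dr = 37.5 %


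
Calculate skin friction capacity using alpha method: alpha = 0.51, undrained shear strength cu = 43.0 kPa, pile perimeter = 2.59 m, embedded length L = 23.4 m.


Using Qs = alpha * cu * perimeter * L
Qs = 0.51 * 43.0 * 2.59 * 23.4
Qs = 1329.09 kN


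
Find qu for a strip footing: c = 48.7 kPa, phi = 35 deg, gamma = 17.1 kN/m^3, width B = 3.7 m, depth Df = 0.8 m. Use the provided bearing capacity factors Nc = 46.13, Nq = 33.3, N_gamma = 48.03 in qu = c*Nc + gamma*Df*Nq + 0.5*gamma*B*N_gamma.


Compute qu = c*Nc + gamma*Df*Nq + 0.5*gamma*B*N_gamma
Term 1: 48.7 * 46.13 = 2246.531
Term 2: 17.1 * 0.8 * 33.3 = 455.544
Term 3: 0.5 * 17.1 * 3.7 * 48.03 = 1519.42905
qu = 2246.531 + 455.544 + 1519.42905
qu = 4221.5 kPa


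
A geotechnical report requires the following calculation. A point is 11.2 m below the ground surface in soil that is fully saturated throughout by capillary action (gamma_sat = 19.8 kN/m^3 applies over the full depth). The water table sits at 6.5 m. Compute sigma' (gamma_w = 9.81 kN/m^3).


Total stress = gamma_sat * depth
sigma = 19.8 * 11.2 = 221.76 kPa
Pore water pressure u = gamma_w * (depth - d_wt)
u = 9.81 * (11.2 - 6.5) = 46.107 kPa
Effective stress = sigma - u
sigma' = 221.76 - 46.107 = 175.65 kPa


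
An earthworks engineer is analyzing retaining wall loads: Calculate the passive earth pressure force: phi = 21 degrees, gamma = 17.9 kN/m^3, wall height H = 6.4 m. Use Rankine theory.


Result: 776.09 kN/m

Derivation:
Compute passive earth pressure coefficient:
Kp = tan^2(45 + phi/2) = tan^2(55.5) = 2.117051
Compute passive force:
Pp = 0.5 * Kp * gamma * H^2
Pp = 0.5 * 2.117051 * 17.9 * 6.4^2
Pp = 776.09 kN/m


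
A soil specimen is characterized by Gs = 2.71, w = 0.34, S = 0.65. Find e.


Result: 1.4175

Derivation:
Using the relation e = Gs * w / S
e = 2.71 * 0.34 / 0.65
e = 1.4175


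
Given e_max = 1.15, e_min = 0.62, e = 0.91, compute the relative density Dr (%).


Result: 45.28 %

Derivation:
Using Dr = (e_max - e) / (e_max - e_min) * 100
e_max - e = 1.15 - 0.91 = 0.24
e_max - e_min = 1.15 - 0.62 = 0.53
Dr = 0.24 / 0.53 * 100
Dr = 45.28 %


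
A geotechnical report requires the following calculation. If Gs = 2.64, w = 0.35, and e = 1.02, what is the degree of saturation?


Using S = Gs * w / e
S = 2.64 * 0.35 / 1.02
S = 0.9059


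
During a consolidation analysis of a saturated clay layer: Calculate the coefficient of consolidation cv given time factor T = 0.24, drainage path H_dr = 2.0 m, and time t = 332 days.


Using cv = T * H_dr^2 / t
H_dr^2 = 2.0^2 = 4.0
cv = 0.24 * 4.0 / 332
cv = 0.00289 m^2/day


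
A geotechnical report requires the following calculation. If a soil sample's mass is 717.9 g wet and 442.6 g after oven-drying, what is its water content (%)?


Result: 62.2 %

Derivation:
Using w = (m_wet - m_dry) / m_dry * 100
m_wet - m_dry = 717.9 - 442.6 = 275.3 g
w = 275.3 / 442.6 * 100
w = 62.2 %


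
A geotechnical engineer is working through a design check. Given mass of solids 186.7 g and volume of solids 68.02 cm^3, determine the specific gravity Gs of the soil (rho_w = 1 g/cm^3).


Using Gs = m_s / (V_s * rho_w)
Since rho_w = 1 g/cm^3:
Gs = 186.7 / 68.02
Gs = 2.745


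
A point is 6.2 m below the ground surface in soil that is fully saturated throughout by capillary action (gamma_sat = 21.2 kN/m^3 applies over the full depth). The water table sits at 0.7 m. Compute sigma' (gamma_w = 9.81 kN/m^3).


Result: 77.49 kPa

Derivation:
Total stress = gamma_sat * depth
sigma = 21.2 * 6.2 = 131.44 kPa
Pore water pressure u = gamma_w * (depth - d_wt)
u = 9.81 * (6.2 - 0.7) = 53.955 kPa
Effective stress = sigma - u
sigma' = 131.44 - 53.955 = 77.49 kPa


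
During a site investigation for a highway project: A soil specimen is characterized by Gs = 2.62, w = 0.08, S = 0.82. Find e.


Using the relation e = Gs * w / S
e = 2.62 * 0.08 / 0.82
e = 0.2556


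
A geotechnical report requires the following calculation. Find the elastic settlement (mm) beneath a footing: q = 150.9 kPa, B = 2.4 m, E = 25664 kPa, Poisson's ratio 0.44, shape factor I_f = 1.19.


Result: 13.542 mm

Derivation:
Using Se = q * B * (1 - nu^2) * I_f / E
1 - nu^2 = 1 - 0.44^2 = 0.8064
Se = 150.9 * 2.4 * 0.8064 * 1.19 / 25664
Se = 0.013542 m
Convert to mm: Se = 0.013542 * 1000 = 13.542 mm


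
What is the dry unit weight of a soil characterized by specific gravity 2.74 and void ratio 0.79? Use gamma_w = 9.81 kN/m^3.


Using gamma_d = Gs * gamma_w / (1 + e)
gamma_d = 2.74 * 9.81 / (1 + 0.79)
gamma_d = 2.74 * 9.81 / 1.79
gamma_d = 15.016 kN/m^3


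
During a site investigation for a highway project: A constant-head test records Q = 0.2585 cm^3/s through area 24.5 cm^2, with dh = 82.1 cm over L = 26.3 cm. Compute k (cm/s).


Compute hydraulic gradient:
i = dh / L = 82.1 / 26.3 = 3.12167
Then apply Darcy's law:
k = Q / (A * i)
k = 0.2585 / (24.5 * 3.12167)
k = 0.2585 / 76.481
k = 0.00338 cm/s


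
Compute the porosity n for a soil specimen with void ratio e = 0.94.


Using the relation n = e / (1 + e)
n = 0.94 / (1 + 0.94)
n = 0.94 / 1.94
n = 0.4845


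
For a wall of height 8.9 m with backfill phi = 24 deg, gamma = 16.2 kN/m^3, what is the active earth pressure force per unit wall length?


Compute active earth pressure coefficient:
Ka = tan^2(45 - phi/2) = tan^2(33.0) = 0.42173
Compute active force:
Pa = 0.5 * Ka * gamma * H^2
Pa = 0.5 * 0.42173 * 16.2 * 8.9^2
Pa = 270.58 kN/m


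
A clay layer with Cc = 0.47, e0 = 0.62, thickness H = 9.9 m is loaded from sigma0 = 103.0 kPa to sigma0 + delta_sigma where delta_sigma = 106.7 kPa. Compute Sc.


Using Sc = Cc * H / (1 + e0) * log10((sigma0 + delta_sigma) / sigma0)
Stress ratio = (103.0 + 106.7) / 103.0 = 2.03592
log10(2.03592) = 0.308761
Cc * H / (1 + e0) = 0.47 * 9.9 / (1 + 0.62) = 2.87222
Sc = 2.87222 * 0.308761
Sc = 0.8868 m


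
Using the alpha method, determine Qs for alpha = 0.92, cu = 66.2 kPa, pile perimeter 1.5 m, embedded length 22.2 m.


Using Qs = alpha * cu * perimeter * L
Qs = 0.92 * 66.2 * 1.5 * 22.2
Qs = 2028.1 kN


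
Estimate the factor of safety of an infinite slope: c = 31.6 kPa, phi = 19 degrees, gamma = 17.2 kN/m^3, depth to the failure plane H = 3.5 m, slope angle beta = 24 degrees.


Using Fs = c / (gamma*H*sin(beta)*cos(beta)) + tan(phi)/tan(beta)
Cohesion contribution = 31.6 / (17.2*3.5*sin(24)*cos(24))
Cohesion contribution = 1.41269
Friction contribution = tan(19)/tan(24) = 0.773372
Fs = 1.41269 + 0.773372
Fs = 2.186


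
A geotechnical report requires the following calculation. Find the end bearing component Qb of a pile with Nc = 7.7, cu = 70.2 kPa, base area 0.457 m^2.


Using Qb = Nc * cu * Ab
Qb = 7.7 * 70.2 * 0.457
Qb = 247.03 kN


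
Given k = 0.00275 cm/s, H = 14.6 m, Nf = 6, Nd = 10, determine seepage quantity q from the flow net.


Convert k to m/s for unit consistency with H:
k = 0.00275 cm/s = 0.00275 / 100 m/s = 2.75e-05 m/s
Using q = k * H * Nf / Nd
Nf / Nd = 6 / 10 = 0.6
q = 2.75e-05 * 14.6 * 0.6
q = 0.0002409 m^3/s per m


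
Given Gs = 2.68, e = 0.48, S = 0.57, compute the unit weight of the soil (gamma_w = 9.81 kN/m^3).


Result: 19.578 kN/m^3

Derivation:
Using gamma = gamma_w * (Gs + S*e) / (1 + e)
Numerator: Gs + S*e = 2.68 + 0.57*0.48 = 2.9536
Denominator: 1 + e = 1 + 0.48 = 1.48
gamma = 9.81 * 2.9536 / 1.48
gamma = 19.578 kN/m^3


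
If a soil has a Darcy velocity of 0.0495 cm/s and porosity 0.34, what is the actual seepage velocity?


Result: 0.14559 cm/s

Derivation:
Using v_s = v_d / n
v_s = 0.0495 / 0.34
v_s = 0.14559 cm/s


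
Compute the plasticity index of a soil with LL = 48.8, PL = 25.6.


Result: 23.2

Derivation:
Using PI = LL - PL
PI = 48.8 - 25.6
PI = 23.2


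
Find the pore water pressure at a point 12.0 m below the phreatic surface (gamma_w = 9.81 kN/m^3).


Result: 117.72 kPa

Derivation:
Using u = gamma_w * h_w
u = 9.81 * 12.0
u = 117.72 kPa


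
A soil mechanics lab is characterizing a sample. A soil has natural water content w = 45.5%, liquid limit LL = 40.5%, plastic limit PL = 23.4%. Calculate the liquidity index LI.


Result: 1.292

Derivation:
First compute the plasticity index:
PI = LL - PL = 40.5 - 23.4 = 17.1
Then compute the liquidity index:
LI = (w - PL) / PI
LI = (45.5 - 23.4) / 17.1
LI = 1.292


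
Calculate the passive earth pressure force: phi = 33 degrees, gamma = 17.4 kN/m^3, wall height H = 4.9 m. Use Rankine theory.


Compute passive earth pressure coefficient:
Kp = tan^2(45 + phi/2) = tan^2(61.5) = 3.39212
Compute passive force:
Pp = 0.5 * Kp * gamma * H^2
Pp = 0.5 * 3.39212 * 17.4 * 4.9^2
Pp = 708.57 kN/m


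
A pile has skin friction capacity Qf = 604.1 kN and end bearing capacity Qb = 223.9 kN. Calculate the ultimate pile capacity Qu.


Result: 828.0 kN

Derivation:
Using Qu = Qf + Qb
Qu = 604.1 + 223.9
Qu = 828.0 kN


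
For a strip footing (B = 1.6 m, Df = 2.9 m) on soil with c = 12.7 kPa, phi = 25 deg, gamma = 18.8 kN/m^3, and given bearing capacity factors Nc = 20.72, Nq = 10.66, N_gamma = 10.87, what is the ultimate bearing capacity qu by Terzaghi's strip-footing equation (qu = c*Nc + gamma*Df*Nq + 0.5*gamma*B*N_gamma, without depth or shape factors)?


Compute qu = c*Nc + gamma*Df*Nq + 0.5*gamma*B*N_gamma
Term 1: 12.7 * 20.72 = 263.144
Term 2: 18.8 * 2.9 * 10.66 = 581.1832
Term 3: 0.5 * 18.8 * 1.6 * 10.87 = 163.4848
qu = 263.144 + 581.1832 + 163.4848
qu = 1007.81 kPa


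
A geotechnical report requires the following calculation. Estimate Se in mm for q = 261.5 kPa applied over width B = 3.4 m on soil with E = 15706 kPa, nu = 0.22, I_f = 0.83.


Using Se = q * B * (1 - nu^2) * I_f / E
1 - nu^2 = 1 - 0.22^2 = 0.9516
Se = 261.5 * 3.4 * 0.9516 * 0.83 / 15706
Se = 0.044711 m
Convert to mm: Se = 0.044711 * 1000 = 44.711 mm


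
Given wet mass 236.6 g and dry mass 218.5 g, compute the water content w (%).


Using w = (m_wet - m_dry) / m_dry * 100
m_wet - m_dry = 236.6 - 218.5 = 18.1 g
w = 18.1 / 218.5 * 100
w = 8.28 %


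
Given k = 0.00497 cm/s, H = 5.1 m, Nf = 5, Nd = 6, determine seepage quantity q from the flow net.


Result: 0.0002112 m^3/s per m

Derivation:
Convert k to m/s for unit consistency with H:
k = 0.00497 cm/s = 0.00497 / 100 m/s = 4.97e-05 m/s
Using q = k * H * Nf / Nd
Nf / Nd = 5 / 6 = 0.8333
q = 4.97e-05 * 5.1 * 0.8333
q = 0.0002112 m^3/s per m


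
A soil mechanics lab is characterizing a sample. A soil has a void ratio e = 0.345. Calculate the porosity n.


Using the relation n = e / (1 + e)
n = 0.345 / (1 + 0.345)
n = 0.345 / 1.345
n = 0.2565


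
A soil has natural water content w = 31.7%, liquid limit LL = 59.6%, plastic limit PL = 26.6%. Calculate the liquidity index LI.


Result: 0.155

Derivation:
First compute the plasticity index:
PI = LL - PL = 59.6 - 26.6 = 33.0
Then compute the liquidity index:
LI = (w - PL) / PI
LI = (31.7 - 26.6) / 33.0
LI = 0.155


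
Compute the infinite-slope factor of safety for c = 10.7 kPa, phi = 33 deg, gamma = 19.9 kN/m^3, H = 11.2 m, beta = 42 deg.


Result: 0.818

Derivation:
Using Fs = c / (gamma*H*sin(beta)*cos(beta)) + tan(phi)/tan(beta)
Cohesion contribution = 10.7 / (19.9*11.2*sin(42)*cos(42))
Cohesion contribution = 0.0965447
Friction contribution = tan(33)/tan(42) = 0.72124
Fs = 0.0965447 + 0.72124
Fs = 0.818


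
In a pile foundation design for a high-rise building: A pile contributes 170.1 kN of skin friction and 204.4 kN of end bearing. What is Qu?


Result: 374.5 kN

Derivation:
Using Qu = Qf + Qb
Qu = 170.1 + 204.4
Qu = 374.5 kN


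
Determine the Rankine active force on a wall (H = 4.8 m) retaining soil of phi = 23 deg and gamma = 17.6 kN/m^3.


Compute active earth pressure coefficient:
Ka = tan^2(45 - phi/2) = tan^2(33.5) = 0.438092
Compute active force:
Pa = 0.5 * Ka * gamma * H^2
Pa = 0.5 * 0.438092 * 17.6 * 4.8^2
Pa = 88.82 kN/m


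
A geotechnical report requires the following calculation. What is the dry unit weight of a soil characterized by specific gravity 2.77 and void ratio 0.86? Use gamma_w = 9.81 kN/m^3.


Result: 14.61 kN/m^3

Derivation:
Using gamma_d = Gs * gamma_w / (1 + e)
gamma_d = 2.77 * 9.81 / (1 + 0.86)
gamma_d = 2.77 * 9.81 / 1.86
gamma_d = 14.61 kN/m^3


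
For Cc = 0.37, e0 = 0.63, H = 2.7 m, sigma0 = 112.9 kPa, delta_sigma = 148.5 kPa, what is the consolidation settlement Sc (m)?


Using Sc = Cc * H / (1 + e0) * log10((sigma0 + delta_sigma) / sigma0)
Stress ratio = (112.9 + 148.5) / 112.9 = 2.31532
log10(2.31532) = 0.364612
Cc * H / (1 + e0) = 0.37 * 2.7 / (1 + 0.63) = 0.612883
Sc = 0.612883 * 0.364612
Sc = 0.2235 m


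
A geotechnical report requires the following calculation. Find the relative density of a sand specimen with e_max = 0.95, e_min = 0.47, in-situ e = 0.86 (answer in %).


Using Dr = (e_max - e) / (e_max - e_min) * 100
e_max - e = 0.95 - 0.86 = 0.09
e_max - e_min = 0.95 - 0.47 = 0.48
Dr = 0.09 / 0.48 * 100
Dr = 18.75 %


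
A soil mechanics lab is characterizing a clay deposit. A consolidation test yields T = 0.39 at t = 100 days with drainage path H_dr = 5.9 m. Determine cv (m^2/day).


Using cv = T * H_dr^2 / t
H_dr^2 = 5.9^2 = 34.81
cv = 0.39 * 34.81 / 100
cv = 0.13576 m^2/day


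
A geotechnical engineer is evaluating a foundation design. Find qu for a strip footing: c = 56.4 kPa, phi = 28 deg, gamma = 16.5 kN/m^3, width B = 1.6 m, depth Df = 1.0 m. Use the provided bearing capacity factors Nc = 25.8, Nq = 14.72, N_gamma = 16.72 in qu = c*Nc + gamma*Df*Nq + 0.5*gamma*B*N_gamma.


Compute qu = c*Nc + gamma*Df*Nq + 0.5*gamma*B*N_gamma
Term 1: 56.4 * 25.8 = 1455.12
Term 2: 16.5 * 1.0 * 14.72 = 242.88
Term 3: 0.5 * 16.5 * 1.6 * 16.72 = 220.704
qu = 1455.12 + 242.88 + 220.704
qu = 1918.7 kPa


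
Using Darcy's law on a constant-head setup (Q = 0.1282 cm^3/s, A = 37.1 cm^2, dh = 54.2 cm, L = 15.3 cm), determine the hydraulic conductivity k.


Result: 0.000975 cm/s

Derivation:
Compute hydraulic gradient:
i = dh / L = 54.2 / 15.3 = 3.54248
Then apply Darcy's law:
k = Q / (A * i)
k = 0.1282 / (37.1 * 3.54248)
k = 0.1282 / 131.426
k = 0.000975 cm/s


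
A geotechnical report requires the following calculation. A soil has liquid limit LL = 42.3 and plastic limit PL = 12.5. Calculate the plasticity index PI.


Using PI = LL - PL
PI = 42.3 - 12.5
PI = 29.8


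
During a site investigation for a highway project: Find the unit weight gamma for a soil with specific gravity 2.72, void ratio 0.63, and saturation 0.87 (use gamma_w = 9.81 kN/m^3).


Using gamma = gamma_w * (Gs + S*e) / (1 + e)
Numerator: Gs + S*e = 2.72 + 0.87*0.63 = 3.2681
Denominator: 1 + e = 1 + 0.63 = 1.63
gamma = 9.81 * 3.2681 / 1.63
gamma = 19.669 kN/m^3


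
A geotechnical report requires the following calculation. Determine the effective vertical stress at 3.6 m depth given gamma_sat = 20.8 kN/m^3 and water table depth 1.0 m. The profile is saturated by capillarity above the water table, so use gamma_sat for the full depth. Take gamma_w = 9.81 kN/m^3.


Result: 49.37 kPa

Derivation:
Total stress = gamma_sat * depth
sigma = 20.8 * 3.6 = 74.88 kPa
Pore water pressure u = gamma_w * (depth - d_wt)
u = 9.81 * (3.6 - 1.0) = 25.506 kPa
Effective stress = sigma - u
sigma' = 74.88 - 25.506 = 49.37 kPa


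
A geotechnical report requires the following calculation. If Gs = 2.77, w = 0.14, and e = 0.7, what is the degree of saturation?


Result: 0.554

Derivation:
Using S = Gs * w / e
S = 2.77 * 0.14 / 0.7
S = 0.554


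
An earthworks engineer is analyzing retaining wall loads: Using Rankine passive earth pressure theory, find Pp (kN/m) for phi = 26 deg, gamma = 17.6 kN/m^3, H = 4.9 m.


Result: 541.12 kN/m

Derivation:
Compute passive earth pressure coefficient:
Kp = tan^2(45 + phi/2) = tan^2(58.0) = 2.561071
Compute passive force:
Pp = 0.5 * Kp * gamma * H^2
Pp = 0.5 * 2.561071 * 17.6 * 4.9^2
Pp = 541.12 kN/m


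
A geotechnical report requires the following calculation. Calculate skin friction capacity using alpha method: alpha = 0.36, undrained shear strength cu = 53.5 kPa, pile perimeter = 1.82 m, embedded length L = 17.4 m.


Result: 609.93 kN

Derivation:
Using Qs = alpha * cu * perimeter * L
Qs = 0.36 * 53.5 * 1.82 * 17.4
Qs = 609.93 kN


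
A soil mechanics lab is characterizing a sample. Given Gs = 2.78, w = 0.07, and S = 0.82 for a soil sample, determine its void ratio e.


Result: 0.2373

Derivation:
Using the relation e = Gs * w / S
e = 2.78 * 0.07 / 0.82
e = 0.2373


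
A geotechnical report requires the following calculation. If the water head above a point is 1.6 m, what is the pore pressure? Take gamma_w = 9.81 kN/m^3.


Using u = gamma_w * h_w
u = 9.81 * 1.6
u = 15.7 kPa


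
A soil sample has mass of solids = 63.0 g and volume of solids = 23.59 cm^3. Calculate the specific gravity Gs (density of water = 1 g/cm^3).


Using Gs = m_s / (V_s * rho_w)
Since rho_w = 1 g/cm^3:
Gs = 63.0 / 23.59
Gs = 2.671


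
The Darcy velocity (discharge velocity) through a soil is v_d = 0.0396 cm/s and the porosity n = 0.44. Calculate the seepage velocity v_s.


Using v_s = v_d / n
v_s = 0.0396 / 0.44
v_s = 0.09 cm/s


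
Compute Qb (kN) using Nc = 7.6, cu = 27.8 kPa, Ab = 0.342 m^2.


Using Qb = Nc * cu * Ab
Qb = 7.6 * 27.8 * 0.342
Qb = 72.26 kN


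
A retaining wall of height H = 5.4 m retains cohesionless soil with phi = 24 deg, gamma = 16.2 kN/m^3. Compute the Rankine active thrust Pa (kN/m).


Compute active earth pressure coefficient:
Ka = tan^2(45 - phi/2) = tan^2(33.0) = 0.42173
Compute active force:
Pa = 0.5 * Ka * gamma * H^2
Pa = 0.5 * 0.42173 * 16.2 * 5.4^2
Pa = 99.61 kN/m


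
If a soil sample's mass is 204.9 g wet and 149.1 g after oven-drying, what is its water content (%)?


Using w = (m_wet - m_dry) / m_dry * 100
m_wet - m_dry = 204.9 - 149.1 = 55.8 g
w = 55.8 / 149.1 * 100
w = 37.42 %


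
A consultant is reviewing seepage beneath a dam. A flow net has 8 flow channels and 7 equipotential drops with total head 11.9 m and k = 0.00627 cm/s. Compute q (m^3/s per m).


Result: 0.0008527 m^3/s per m

Derivation:
Convert k to m/s for unit consistency with H:
k = 0.00627 cm/s = 0.00627 / 100 m/s = 6.27e-05 m/s
Using q = k * H * Nf / Nd
Nf / Nd = 8 / 7 = 1.1429
q = 6.27e-05 * 11.9 * 1.1429
q = 0.0008527 m^3/s per m


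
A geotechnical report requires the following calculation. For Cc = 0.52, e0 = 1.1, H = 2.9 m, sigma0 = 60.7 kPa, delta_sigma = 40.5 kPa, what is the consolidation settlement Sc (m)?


Using Sc = Cc * H / (1 + e0) * log10((sigma0 + delta_sigma) / sigma0)
Stress ratio = (60.7 + 40.5) / 60.7 = 1.66722
log10(1.66722) = 0.221992
Cc * H / (1 + e0) = 0.52 * 2.9 / (1 + 1.1) = 0.718095
Sc = 0.718095 * 0.221992
Sc = 0.1594 m


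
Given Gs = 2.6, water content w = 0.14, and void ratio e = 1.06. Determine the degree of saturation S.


Using S = Gs * w / e
S = 2.6 * 0.14 / 1.06
S = 0.3434


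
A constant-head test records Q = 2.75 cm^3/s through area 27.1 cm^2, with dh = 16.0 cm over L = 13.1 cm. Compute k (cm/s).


Result: 0.083083 cm/s

Derivation:
Compute hydraulic gradient:
i = dh / L = 16.0 / 13.1 = 1.22137
Then apply Darcy's law:
k = Q / (A * i)
k = 2.75 / (27.1 * 1.22137)
k = 2.75 / 33.0992
k = 0.083083 cm/s


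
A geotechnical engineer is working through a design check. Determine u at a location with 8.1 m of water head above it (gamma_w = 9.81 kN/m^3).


Result: 79.46 kPa

Derivation:
Using u = gamma_w * h_w
u = 9.81 * 8.1
u = 79.46 kPa


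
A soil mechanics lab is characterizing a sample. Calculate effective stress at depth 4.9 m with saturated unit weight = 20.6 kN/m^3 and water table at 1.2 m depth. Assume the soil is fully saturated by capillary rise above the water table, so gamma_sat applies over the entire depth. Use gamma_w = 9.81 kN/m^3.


Result: 64.64 kPa

Derivation:
Total stress = gamma_sat * depth
sigma = 20.6 * 4.9 = 100.94 kPa
Pore water pressure u = gamma_w * (depth - d_wt)
u = 9.81 * (4.9 - 1.2) = 36.297 kPa
Effective stress = sigma - u
sigma' = 100.94 - 36.297 = 64.64 kPa


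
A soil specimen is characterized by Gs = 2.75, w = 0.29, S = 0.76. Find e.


Using the relation e = Gs * w / S
e = 2.75 * 0.29 / 0.76
e = 1.0493


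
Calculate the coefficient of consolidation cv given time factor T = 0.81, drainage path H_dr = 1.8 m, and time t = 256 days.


Result: 0.01025 m^2/day

Derivation:
Using cv = T * H_dr^2 / t
H_dr^2 = 1.8^2 = 3.24
cv = 0.81 * 3.24 / 256
cv = 0.01025 m^2/day


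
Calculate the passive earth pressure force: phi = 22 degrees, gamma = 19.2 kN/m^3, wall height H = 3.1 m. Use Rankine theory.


Compute passive earth pressure coefficient:
Kp = tan^2(45 + phi/2) = tan^2(56.0) = 2.197987
Compute passive force:
Pp = 0.5 * Kp * gamma * H^2
Pp = 0.5 * 2.197987 * 19.2 * 3.1^2
Pp = 202.78 kN/m


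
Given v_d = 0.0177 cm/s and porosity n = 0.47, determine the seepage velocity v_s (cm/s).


Using v_s = v_d / n
v_s = 0.0177 / 0.47
v_s = 0.03766 cm/s


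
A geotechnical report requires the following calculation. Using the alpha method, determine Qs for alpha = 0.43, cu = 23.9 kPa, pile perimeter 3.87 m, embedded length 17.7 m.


Result: 703.96 kN

Derivation:
Using Qs = alpha * cu * perimeter * L
Qs = 0.43 * 23.9 * 3.87 * 17.7
Qs = 703.96 kN


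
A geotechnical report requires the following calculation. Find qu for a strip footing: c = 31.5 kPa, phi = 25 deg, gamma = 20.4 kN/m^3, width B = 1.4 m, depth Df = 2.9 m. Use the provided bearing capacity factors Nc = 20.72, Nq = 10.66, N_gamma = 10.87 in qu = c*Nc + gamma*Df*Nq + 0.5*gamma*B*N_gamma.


Result: 1438.55 kPa

Derivation:
Compute qu = c*Nc + gamma*Df*Nq + 0.5*gamma*B*N_gamma
Term 1: 31.5 * 20.72 = 652.68
Term 2: 20.4 * 2.9 * 10.66 = 630.6456
Term 3: 0.5 * 20.4 * 1.4 * 10.87 = 155.2236
qu = 652.68 + 630.6456 + 155.2236
qu = 1438.55 kPa


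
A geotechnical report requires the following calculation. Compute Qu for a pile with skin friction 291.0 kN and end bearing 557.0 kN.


Using Qu = Qf + Qb
Qu = 291.0 + 557.0
Qu = 848.0 kN


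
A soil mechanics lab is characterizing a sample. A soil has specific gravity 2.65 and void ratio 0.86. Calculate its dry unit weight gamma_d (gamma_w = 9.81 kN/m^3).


Result: 13.977 kN/m^3

Derivation:
Using gamma_d = Gs * gamma_w / (1 + e)
gamma_d = 2.65 * 9.81 / (1 + 0.86)
gamma_d = 2.65 * 9.81 / 1.86
gamma_d = 13.977 kN/m^3


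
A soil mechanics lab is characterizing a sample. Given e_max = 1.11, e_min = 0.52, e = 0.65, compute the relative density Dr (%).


Using Dr = (e_max - e) / (e_max - e_min) * 100
e_max - e = 1.11 - 0.65 = 0.46
e_max - e_min = 1.11 - 0.52 = 0.59
Dr = 0.46 / 0.59 * 100
Dr = 77.97 %


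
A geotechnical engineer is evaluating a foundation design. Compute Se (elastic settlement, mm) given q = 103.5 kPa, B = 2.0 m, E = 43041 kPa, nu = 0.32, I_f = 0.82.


Using Se = q * B * (1 - nu^2) * I_f / E
1 - nu^2 = 1 - 0.32^2 = 0.8976
Se = 103.5 * 2.0 * 0.8976 * 0.82 / 43041
Se = 0.003540 m
Convert to mm: Se = 0.003540 * 1000 = 3.54 mm


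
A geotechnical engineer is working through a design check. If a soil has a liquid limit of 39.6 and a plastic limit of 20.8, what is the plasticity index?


Using PI = LL - PL
PI = 39.6 - 20.8
PI = 18.8


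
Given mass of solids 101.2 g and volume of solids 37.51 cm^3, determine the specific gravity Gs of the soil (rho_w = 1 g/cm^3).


Result: 2.698

Derivation:
Using Gs = m_s / (V_s * rho_w)
Since rho_w = 1 g/cm^3:
Gs = 101.2 / 37.51
Gs = 2.698


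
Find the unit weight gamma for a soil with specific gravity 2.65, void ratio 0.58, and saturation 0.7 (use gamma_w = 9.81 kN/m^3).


Using gamma = gamma_w * (Gs + S*e) / (1 + e)
Numerator: Gs + S*e = 2.65 + 0.7*0.58 = 3.056
Denominator: 1 + e = 1 + 0.58 = 1.58
gamma = 9.81 * 3.056 / 1.58
gamma = 18.974 kN/m^3


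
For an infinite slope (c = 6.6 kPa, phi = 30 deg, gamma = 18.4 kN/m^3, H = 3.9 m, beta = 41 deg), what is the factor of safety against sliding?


Using Fs = c / (gamma*H*sin(beta)*cos(beta)) + tan(phi)/tan(beta)
Cohesion contribution = 6.6 / (18.4*3.9*sin(41)*cos(41))
Cohesion contribution = 0.185754
Friction contribution = tan(30)/tan(41) = 0.664166
Fs = 0.185754 + 0.664166
Fs = 0.85


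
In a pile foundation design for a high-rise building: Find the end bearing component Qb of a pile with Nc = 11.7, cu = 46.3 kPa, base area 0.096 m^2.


Using Qb = Nc * cu * Ab
Qb = 11.7 * 46.3 * 0.096
Qb = 52.0 kN


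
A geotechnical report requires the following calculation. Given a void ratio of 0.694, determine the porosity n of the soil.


Using the relation n = e / (1 + e)
n = 0.694 / (1 + 0.694)
n = 0.694 / 1.694
n = 0.4097


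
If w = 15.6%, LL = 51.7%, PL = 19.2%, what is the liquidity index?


First compute the plasticity index:
PI = LL - PL = 51.7 - 19.2 = 32.5
Then compute the liquidity index:
LI = (w - PL) / PI
LI = (15.6 - 19.2) / 32.5
LI = -0.111


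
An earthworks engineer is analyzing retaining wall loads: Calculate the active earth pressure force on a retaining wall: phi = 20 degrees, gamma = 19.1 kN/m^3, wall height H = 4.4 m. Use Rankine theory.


Result: 90.65 kN/m

Derivation:
Compute active earth pressure coefficient:
Ka = tan^2(45 - phi/2) = tan^2(35.0) = 0.490291
Compute active force:
Pa = 0.5 * Ka * gamma * H^2
Pa = 0.5 * 0.490291 * 19.1 * 4.4^2
Pa = 90.65 kN/m


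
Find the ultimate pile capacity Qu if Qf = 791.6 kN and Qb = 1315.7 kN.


Result: 2107.3 kN

Derivation:
Using Qu = Qf + Qb
Qu = 791.6 + 1315.7
Qu = 2107.3 kN


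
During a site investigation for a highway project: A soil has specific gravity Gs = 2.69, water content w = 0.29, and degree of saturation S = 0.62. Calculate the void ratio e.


Result: 1.2582

Derivation:
Using the relation e = Gs * w / S
e = 2.69 * 0.29 / 0.62
e = 1.2582


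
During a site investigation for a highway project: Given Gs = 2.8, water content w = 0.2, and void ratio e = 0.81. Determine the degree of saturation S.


Using S = Gs * w / e
S = 2.8 * 0.2 / 0.81
S = 0.6914


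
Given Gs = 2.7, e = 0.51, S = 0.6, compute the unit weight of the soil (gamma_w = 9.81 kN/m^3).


Using gamma = gamma_w * (Gs + S*e) / (1 + e)
Numerator: Gs + S*e = 2.7 + 0.6*0.51 = 3.006
Denominator: 1 + e = 1 + 0.51 = 1.51
gamma = 9.81 * 3.006 / 1.51
gamma = 19.529 kN/m^3


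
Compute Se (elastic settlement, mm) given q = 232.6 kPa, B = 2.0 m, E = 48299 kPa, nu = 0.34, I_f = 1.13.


Using Se = q * B * (1 - nu^2) * I_f / E
1 - nu^2 = 1 - 0.34^2 = 0.8844
Se = 232.6 * 2.0 * 0.8844 * 1.13 / 48299
Se = 0.009626 m
Convert to mm: Se = 0.009626 * 1000 = 9.626 mm


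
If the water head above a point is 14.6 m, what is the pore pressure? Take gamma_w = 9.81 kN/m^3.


Result: 143.23 kPa

Derivation:
Using u = gamma_w * h_w
u = 9.81 * 14.6
u = 143.23 kPa


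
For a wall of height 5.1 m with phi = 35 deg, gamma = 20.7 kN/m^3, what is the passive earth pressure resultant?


Compute passive earth pressure coefficient:
Kp = tan^2(45 + phi/2) = tan^2(62.5) = 3.690172
Compute passive force:
Pp = 0.5 * Kp * gamma * H^2
Pp = 0.5 * 3.690172 * 20.7 * 5.1^2
Pp = 993.41 kN/m


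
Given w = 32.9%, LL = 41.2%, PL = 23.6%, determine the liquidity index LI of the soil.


First compute the plasticity index:
PI = LL - PL = 41.2 - 23.6 = 17.6
Then compute the liquidity index:
LI = (w - PL) / PI
LI = (32.9 - 23.6) / 17.6
LI = 0.528


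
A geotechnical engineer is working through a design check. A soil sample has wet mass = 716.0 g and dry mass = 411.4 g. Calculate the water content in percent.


Using w = (m_wet - m_dry) / m_dry * 100
m_wet - m_dry = 716.0 - 411.4 = 304.6 g
w = 304.6 / 411.4 * 100
w = 74.04 %


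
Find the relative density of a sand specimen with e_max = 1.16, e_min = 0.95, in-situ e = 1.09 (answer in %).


Using Dr = (e_max - e) / (e_max - e_min) * 100
e_max - e = 1.16 - 1.09 = 0.07
e_max - e_min = 1.16 - 0.95 = 0.21
Dr = 0.07 / 0.21 * 100
Dr = 33.33 %


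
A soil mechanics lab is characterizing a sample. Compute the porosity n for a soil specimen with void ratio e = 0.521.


Using the relation n = e / (1 + e)
n = 0.521 / (1 + 0.521)
n = 0.521 / 1.521
n = 0.3425


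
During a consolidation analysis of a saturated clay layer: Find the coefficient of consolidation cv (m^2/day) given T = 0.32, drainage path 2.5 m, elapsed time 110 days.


Using cv = T * H_dr^2 / t
H_dr^2 = 2.5^2 = 6.25
cv = 0.32 * 6.25 / 110
cv = 0.01818 m^2/day


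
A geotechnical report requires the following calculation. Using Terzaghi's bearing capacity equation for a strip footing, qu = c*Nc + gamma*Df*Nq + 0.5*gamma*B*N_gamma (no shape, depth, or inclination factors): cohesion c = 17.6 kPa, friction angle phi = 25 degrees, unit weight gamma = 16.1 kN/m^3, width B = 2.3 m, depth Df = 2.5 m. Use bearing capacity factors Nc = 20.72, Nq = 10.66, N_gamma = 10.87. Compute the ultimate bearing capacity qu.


Compute qu = c*Nc + gamma*Df*Nq + 0.5*gamma*B*N_gamma
Term 1: 17.6 * 20.72 = 364.672
Term 2: 16.1 * 2.5 * 10.66 = 429.065
Term 3: 0.5 * 16.1 * 2.3 * 10.87 = 201.25805
qu = 364.672 + 429.065 + 201.25805
qu = 995.0 kPa


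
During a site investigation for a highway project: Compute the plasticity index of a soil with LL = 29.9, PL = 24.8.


Using PI = LL - PL
PI = 29.9 - 24.8
PI = 5.1


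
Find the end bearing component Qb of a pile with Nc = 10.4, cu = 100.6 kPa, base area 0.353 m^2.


Using Qb = Nc * cu * Ab
Qb = 10.4 * 100.6 * 0.353
Qb = 369.32 kN


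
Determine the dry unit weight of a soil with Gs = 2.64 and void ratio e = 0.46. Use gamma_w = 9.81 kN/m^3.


Using gamma_d = Gs * gamma_w / (1 + e)
gamma_d = 2.64 * 9.81 / (1 + 0.46)
gamma_d = 2.64 * 9.81 / 1.46
gamma_d = 17.739 kN/m^3


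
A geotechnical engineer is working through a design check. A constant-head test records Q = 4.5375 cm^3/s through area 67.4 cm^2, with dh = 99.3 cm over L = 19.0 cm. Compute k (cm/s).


Compute hydraulic gradient:
i = dh / L = 99.3 / 19.0 = 5.22632
Then apply Darcy's law:
k = Q / (A * i)
k = 4.5375 / (67.4 * 5.22632)
k = 4.5375 / 352.254
k = 0.012881 cm/s


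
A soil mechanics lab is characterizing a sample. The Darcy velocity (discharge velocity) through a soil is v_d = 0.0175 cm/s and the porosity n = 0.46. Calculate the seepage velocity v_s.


Result: 0.03804 cm/s

Derivation:
Using v_s = v_d / n
v_s = 0.0175 / 0.46
v_s = 0.03804 cm/s
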